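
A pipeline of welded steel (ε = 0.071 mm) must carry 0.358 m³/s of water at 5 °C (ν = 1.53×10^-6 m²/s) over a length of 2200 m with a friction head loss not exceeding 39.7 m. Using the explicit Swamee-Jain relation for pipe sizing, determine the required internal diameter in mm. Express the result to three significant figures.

Swamee-Jain (Type III): D = 0.66·[ε^1.25·(LQ²/(gh_f))^4.75 + ν·Q^9.4·(L/(gh_f))^5.2]^0.04
LQ²/(gh_f) = 0.7240; L/(gh_f) = 5.649
Term 1 = ε^1.25·(…)^4.75 = 1.41×10^-6; Term 2 = ν·Q^9.4·(…)^5.2 = 7.97×10^-7
D = 0.66·(1.41×10^-6 + 7.97×10^-7)^0.04 = 0.3920 m = 392 mm
Check: V = 2.97 m/s, Re = 7.60×10^5, f = 0.01482, h_f = 37.3 m ≈ 39.7 m ✓

D ≈ 392 mm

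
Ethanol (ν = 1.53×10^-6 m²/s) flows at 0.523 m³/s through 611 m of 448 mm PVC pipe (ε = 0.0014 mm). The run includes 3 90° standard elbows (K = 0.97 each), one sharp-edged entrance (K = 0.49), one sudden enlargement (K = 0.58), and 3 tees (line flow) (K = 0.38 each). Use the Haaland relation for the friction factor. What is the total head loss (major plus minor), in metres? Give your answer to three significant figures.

V = 4Q/(πD²) = 3.318 m/s; V²/2g = 0.5611 m
Re = 9.71×10^5, ε/D = 3.13×10^-6 → f = 0.01169 (Haaland)
Major: h_f = f(L/D)·V²/2g = 0.01169·1364·0.5611 = 8.948 m
Minor: ΣK = 5.12; h_m = ΣK·V²/2g = 2.873 m
Total H_L = 8.948 + 2.873 = 11.82 m

H_L ≈ 11.8 m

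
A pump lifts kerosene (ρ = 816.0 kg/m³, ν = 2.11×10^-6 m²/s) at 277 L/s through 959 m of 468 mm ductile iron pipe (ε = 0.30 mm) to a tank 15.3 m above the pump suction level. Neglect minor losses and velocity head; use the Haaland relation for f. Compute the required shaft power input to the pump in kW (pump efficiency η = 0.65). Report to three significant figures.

V = 4Q/(πD²) = 1.610 m/s; Re = 3.57×10^5; ε/D = 6.41×10^-4; f = 0.01868
h_f = f(L/D)V²/2g = 5.059 m
Total head H = z + h_f = 15.3 + 5.059 = 20.36 m
P_hyd = ρgQH = 816.0·9.81·0.277·20.36 = 45.14 kW
P_shaft = P_hyd/η = 45.14/0.65 = 69.45 kW

P_shaft ≈ 69.5 kW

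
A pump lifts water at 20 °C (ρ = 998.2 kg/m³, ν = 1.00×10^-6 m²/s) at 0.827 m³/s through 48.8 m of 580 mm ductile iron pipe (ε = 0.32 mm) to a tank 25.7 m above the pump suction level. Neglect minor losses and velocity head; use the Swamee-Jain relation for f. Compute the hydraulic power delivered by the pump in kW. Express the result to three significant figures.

P_hyd ≈ 214 kW

V = 4Q/(πD²) = 3.130 m/s; Re = 1.82×10^6; ε/D = 5.52×10^-4; f = 0.01741
h_f = f(L/D)V²/2g = 0.7316 m
Total head H = z + h_f = 25.7 + 0.7316 = 26.43 m
P_hyd = ρgQH = 998.2·9.81·0.827·26.43 = 214.0 kW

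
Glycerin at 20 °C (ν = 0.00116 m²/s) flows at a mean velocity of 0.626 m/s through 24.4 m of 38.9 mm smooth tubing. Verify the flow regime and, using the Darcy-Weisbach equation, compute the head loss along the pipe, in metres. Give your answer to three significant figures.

h_f ≈ 38.2 m

Re = VD/ν = 0.626·0.03890/0.00116 = 21.0 → laminar (Re < 2300)
f = 64/Re = 3.049
h_f = f(L/D)V²/(2g) = 3.049·(24.4/0.03890)·0.626²/(2·9.81) = 38.19 m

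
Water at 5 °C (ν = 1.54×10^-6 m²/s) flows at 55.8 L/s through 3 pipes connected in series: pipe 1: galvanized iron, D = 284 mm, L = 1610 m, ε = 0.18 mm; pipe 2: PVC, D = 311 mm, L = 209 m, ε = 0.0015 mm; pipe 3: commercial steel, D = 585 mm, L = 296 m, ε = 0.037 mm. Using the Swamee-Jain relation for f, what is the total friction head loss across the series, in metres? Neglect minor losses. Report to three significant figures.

H ≈ 4.80 m

Pipe 1: V = 0.8809 m/s, Re = 1.62×10^5, ε/D = 6.34×10^-4, f = 0.01995, h_1 = f(L/D)V²/2g = 4.473 m
Pipe 2: V = 0.7346 m/s, Re = 1.48×10^5, ε/D = 4.82×10^-6, f = 0.01651, h_2 = f(L/D)V²/2g = 0.3052 m
Pipe 3: V = 0.2076 m/s, Re = 7.89×10^4, ε/D = 6.32×10^-5, f = 0.01912, h_3 = f(L/D)V²/2g = 0.02125 m
Series → Q common, losses add: H = Σh = 4.800 m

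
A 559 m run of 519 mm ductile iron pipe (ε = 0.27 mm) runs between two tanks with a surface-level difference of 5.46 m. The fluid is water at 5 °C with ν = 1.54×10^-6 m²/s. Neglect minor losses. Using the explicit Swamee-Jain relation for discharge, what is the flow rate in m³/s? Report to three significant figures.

Q ≈ 0.505 m³/s

Swamee-Jain (Type II): Q = -0.965·√(gD⁵h_f/L)·ln[ε/(3.7D) + √(3.17ν²L/(gD³h_f))]
√(gD⁵h_f/L) = √(9.81·0.519⁵·5.46/559) = 0.06007
ε/(3.7D) = 1.41×10^-4; √(3.17ν²L/(gD³h_f)) = 2.37×10^-5
Q = -0.965·0.06007·ln(1.643×10^-4) = 0.5051 m³/s
Check: V = 2.39 m/s, Re = 8.05×10^5, f = 0.01756, h_f = 5.49 m ≈ 5.46 m ✓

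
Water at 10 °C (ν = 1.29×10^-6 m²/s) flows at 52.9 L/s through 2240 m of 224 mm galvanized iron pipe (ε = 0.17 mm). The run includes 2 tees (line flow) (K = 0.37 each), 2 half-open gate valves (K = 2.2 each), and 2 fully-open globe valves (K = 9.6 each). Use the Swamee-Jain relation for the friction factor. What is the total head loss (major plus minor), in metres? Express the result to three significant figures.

H_L ≈ 20.6 m

V = 4Q/(πD²) = 1.342 m/s; V²/2g = 0.09184 m
Re = 2.33×10^5, ε/D = 7.59×10^-4 → f = 0.01997 (Swamee-Jain)
Major: h_f = f(L/D)·V²/2g = 0.01997·10000·0.09184 = 18.34 m
Minor: ΣK = 24.3; h_m = ΣK·V²/2g = 2.235 m
Total H_L = 18.34 + 2.235 = 20.58 m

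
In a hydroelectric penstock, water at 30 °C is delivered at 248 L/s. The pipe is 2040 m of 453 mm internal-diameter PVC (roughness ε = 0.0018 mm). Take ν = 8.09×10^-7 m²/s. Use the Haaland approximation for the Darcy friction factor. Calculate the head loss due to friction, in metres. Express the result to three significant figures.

h_f ≈ 6.49 m

V = 4Q/(πD²) = 4·0.248/(π·0.453²) = 1.539 m/s
Re = VD/ν = 1.539·0.453/8.09×10^-7 = 8.62×10^5 → turbulent
ε/D = 0.0018/453 = 3.97×10^-6
Haaland: f = 0.01194
h_f = f(L/D)V²/(2g) = 0.01194·(2040/0.453)·1.539²/(2·9.81) = 6.490 m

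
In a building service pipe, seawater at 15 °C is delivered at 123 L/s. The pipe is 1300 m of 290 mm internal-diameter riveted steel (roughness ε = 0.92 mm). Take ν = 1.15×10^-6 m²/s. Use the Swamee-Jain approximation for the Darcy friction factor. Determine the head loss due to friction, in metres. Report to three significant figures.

V = 4Q/(πD²) = 4·0.123/(π·0.290²) = 1.862 m/s
Re = VD/ν = 1.862·0.290/1.15×10^-6 = 4.70×10^5 → turbulent
ε/D = 0.92/290 = 0.00317
Swamee-Jain: f = 0.02697
h_f = f(L/D)V²/(2g) = 0.02697·(1300/0.290)·1.862²/(2·9.81) = 21.37 m

h_f ≈ 21.4 m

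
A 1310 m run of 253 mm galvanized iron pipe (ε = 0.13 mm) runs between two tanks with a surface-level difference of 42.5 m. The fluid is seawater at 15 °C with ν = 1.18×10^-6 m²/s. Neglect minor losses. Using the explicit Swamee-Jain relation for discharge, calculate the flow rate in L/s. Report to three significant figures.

Swamee-Jain (Type II): Q = -0.965·√(gD⁵h_f/L)·ln[ε/(3.7D) + √(3.17ν²L/(gD³h_f))]
√(gD⁵h_f/L) = √(9.81·0.253⁵·42.5/1310) = 0.01816
ε/(3.7D) = 1.39×10^-4; √(3.17ν²L/(gD³h_f)) = 2.93×10^-5
Q = -0.965·0.01816·ln(1.681×10^-4) = 0.1523 m³/s
Check: V = 3.03 m/s, Re = 6.50×10^5, f = 0.01765, h_f = 42.8 m ≈ 42.5 m ✓

Q ≈ 152 L/s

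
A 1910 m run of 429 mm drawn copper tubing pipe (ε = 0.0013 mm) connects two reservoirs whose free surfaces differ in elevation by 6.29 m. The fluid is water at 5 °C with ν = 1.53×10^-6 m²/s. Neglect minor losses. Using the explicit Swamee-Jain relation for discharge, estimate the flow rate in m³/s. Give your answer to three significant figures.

Q ≈ 0.205 m³/s

Swamee-Jain (Type II): Q = -0.965·√(gD⁵h_f/L)·ln[ε/(3.7D) + √(3.17ν²L/(gD³h_f))]
√(gD⁵h_f/L) = √(9.81·0.429⁵·6.29/1910) = 0.02167
ε/(3.7D) = 8.19×10^-7; √(3.17ν²L/(gD³h_f)) = 5.39×10^-5
Q = -0.965·0.02167·ln(5.476×10^-5) = 0.2052 m³/s
Check: V = 1.42 m/s, Re = 3.98×10^5, f = 0.01368, h_f = 6.26 m ≈ 6.29 m ✓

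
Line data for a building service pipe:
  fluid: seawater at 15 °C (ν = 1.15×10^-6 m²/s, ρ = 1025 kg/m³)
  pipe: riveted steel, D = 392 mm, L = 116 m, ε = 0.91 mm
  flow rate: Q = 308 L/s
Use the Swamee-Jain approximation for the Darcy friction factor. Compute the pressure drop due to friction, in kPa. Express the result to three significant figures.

Δp ≈ 24.3 kPa

V = 4Q/(πD²) = 4·0.308/(π·0.392²) = 2.552 m/s
Re = VD/ν = 2.552·0.392/1.15×10^-6 = 8.70×10^5 → turbulent
ε/D = 0.91/392 = 0.00232
Swamee-Jain: f = 0.02465
h_f = f(L/D)V²/(2g) = 0.02465·(116/0.392)·2.552²/(2·9.81) = 2.421 m
Δp = ρg·h_f = 1025·9.81·2.421 = 24.34 kPa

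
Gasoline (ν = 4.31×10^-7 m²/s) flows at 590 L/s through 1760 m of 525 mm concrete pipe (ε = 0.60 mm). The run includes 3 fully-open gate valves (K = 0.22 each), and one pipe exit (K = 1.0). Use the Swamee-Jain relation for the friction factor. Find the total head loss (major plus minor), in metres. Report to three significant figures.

H_L ≈ 26.5 m

V = 4Q/(πD²) = 2.725 m/s; V²/2g = 0.3786 m
Re = 3.32×10^6, ε/D = 0.00114 → f = 0.02041 (Swamee-Jain)
Major: h_f = f(L/D)·V²/2g = 0.02041·3352·0.3786 = 25.91 m
Minor: ΣK = 1.66; h_m = ΣK·V²/2g = 0.6285 m
Total H_L = 25.91 + 0.6285 = 26.54 m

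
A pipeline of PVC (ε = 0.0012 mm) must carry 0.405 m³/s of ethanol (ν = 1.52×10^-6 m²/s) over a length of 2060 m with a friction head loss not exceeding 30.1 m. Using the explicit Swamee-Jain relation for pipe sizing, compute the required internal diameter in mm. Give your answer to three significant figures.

Swamee-Jain (Type III): D = 0.66·[ε^1.25·(LQ²/(gh_f))^4.75 + ν·Q^9.4·(L/(gh_f))^5.2]^0.04
LQ²/(gh_f) = 1.144; L/(gh_f) = 6.976
Term 1 = ε^1.25·(…)^4.75 = 7.53×10^-8; Term 2 = ν·Q^9.4·(…)^5.2 = 7.56×10^-6
D = 0.66·(7.53×10^-8 + 7.56×10^-6)^0.04 = 0.4120 m = 412 mm
Check: V = 3.04 m/s, Re = 8.23×10^5, f = 0.01206, h_f = 28.4 m ≈ 30.1 m ✓

D ≈ 412 mm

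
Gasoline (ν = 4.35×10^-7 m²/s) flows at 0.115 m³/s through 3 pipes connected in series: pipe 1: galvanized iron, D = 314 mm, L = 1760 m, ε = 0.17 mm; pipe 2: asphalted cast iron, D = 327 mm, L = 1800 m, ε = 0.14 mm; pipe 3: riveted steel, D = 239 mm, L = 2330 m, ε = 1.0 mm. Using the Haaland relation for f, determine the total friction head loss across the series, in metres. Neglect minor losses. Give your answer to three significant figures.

H ≈ 114 m

Pipe 1: V = 1.485 m/s, Re = 1.07×10^6, ε/D = 5.41×10^-4, f = 0.01742, h_1 = f(L/D)V²/2g = 10.98 m
Pipe 2: V = 1.369 m/s, Re = 1.03×10^6, ε/D = 4.28×10^-4, f = 0.01664, h_2 = f(L/D)V²/2g = 8.756 m
Pipe 3: V = 2.563 m/s, Re = 1.41×10^6, ε/D = 0.00418, f = 0.02892, h_3 = f(L/D)V²/2g = 94.43 m
Series → Q common, losses add: H = Σh = 114.2 m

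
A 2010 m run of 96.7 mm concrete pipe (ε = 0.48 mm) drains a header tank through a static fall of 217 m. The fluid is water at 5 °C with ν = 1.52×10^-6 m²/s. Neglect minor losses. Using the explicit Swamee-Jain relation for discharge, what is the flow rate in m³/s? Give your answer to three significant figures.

Swamee-Jain (Type II): Q = -0.965·√(gD⁵h_f/L)·ln[ε/(3.7D) + √(3.17ν²L/(gD³h_f))]
√(gD⁵h_f/L) = √(9.81·0.0967⁵·217/2010) = 0.002992
ε/(3.7D) = 0.00134; √(3.17ν²L/(gD³h_f)) = 8.75×10^-5
Q = -0.965·0.002992·ln(0.001429) = 0.01892 m³/s
Check: V = 2.58 m/s, Re = 1.64×10^5, f = 0.03108, h_f = 218 m ≈ 217 m ✓

Q ≈ 0.0189 m³/s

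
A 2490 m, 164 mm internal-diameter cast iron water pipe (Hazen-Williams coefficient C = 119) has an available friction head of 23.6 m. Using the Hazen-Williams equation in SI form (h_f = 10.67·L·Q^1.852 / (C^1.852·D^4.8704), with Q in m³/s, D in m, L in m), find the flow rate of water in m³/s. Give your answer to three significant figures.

Rearranging: Q = [h_f·C^1.852·D^4.8704 / (10.67·L)]^(1/1.852)
Q = [23.6·119^1.852·0.164^4.8704 / (10.67·2490)]^0.540 = 0.02307 m³/s

Q ≈ 0.0231 m³/s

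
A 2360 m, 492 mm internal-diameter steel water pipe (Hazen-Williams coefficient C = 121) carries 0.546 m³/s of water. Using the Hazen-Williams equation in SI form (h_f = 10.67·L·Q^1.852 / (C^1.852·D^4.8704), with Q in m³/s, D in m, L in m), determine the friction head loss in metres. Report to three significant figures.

h_f = 10.67·2360·0.546^1.852 / (121^1.852·0.492^4.8704) = 36.08 m

h_f ≈ 36.1 m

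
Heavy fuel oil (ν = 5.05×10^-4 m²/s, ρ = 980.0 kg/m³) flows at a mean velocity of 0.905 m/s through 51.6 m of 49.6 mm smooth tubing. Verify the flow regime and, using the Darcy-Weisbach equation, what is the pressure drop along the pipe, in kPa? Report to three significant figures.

Δp ≈ 301 kPa

Re = VD/ν = 0.905·0.04960/5.05×10^-4 = 88.9 → laminar (Re < 2300)
f = 64/Re = 0.7200
h_f = f(L/D)V²/(2g) = 0.7200·(51.6/0.04960)·0.905²/(2·9.81) = 31.27 m
Δp = ρg·h_f = 980.0·9.81·31.27 = 300.6 kPa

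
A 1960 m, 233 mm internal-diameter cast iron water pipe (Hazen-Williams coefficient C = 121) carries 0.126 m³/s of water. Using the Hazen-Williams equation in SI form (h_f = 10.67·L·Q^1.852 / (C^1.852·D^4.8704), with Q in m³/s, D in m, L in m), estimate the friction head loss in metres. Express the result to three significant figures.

h_f = 10.67·1960·0.126^1.852 / (121^1.852·0.233^4.8704) = 75.55 m

h_f ≈ 75.5 m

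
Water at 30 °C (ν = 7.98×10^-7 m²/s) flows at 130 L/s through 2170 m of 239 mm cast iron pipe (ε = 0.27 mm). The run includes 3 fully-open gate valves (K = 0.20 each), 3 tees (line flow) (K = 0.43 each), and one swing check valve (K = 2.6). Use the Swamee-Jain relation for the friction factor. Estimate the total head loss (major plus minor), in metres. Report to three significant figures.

H_L ≈ 82.1 m

V = 4Q/(πD²) = 2.898 m/s; V²/2g = 0.4280 m
Re = 8.68×10^5, ε/D = 0.00113 → f = 0.02065 (Swamee-Jain)
Major: h_f = f(L/D)·V²/2g = 0.02065·9079·0.4280 = 80.23 m
Minor: ΣK = 4.49; h_m = ΣK·V²/2g = 1.922 m
Total H_L = 80.23 + 1.922 = 82.15 m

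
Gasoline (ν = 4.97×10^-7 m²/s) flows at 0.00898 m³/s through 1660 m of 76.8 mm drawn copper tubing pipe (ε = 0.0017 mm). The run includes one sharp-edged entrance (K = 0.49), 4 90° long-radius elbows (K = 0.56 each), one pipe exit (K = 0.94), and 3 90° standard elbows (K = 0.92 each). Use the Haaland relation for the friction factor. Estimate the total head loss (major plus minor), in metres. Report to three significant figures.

H_L ≈ 61.4 m

V = 4Q/(πD²) = 1.938 m/s; V²/2g = 0.1915 m
Re = 3.00×10^5, ε/D = 2.21×10^-5 → f = 0.01453 (Haaland)
Major: h_f = f(L/D)·V²/2g = 0.01453·21615·0.1915 = 60.16 m
Minor: ΣK = 6.43; h_m = ΣK·V²/2g = 1.232 m
Total H_L = 60.16 + 1.232 = 61.39 m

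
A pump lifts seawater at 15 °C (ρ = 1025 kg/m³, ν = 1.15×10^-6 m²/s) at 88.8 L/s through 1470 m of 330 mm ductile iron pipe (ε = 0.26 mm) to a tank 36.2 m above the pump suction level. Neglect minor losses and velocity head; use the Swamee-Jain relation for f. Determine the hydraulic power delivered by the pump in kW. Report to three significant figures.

V = 4Q/(πD²) = 1.038 m/s; Re = 2.98×10^5; ε/D = 7.88×10^-4; f = 0.01982
h_f = f(L/D)V²/2g = 4.851 m
Total head H = z + h_f = 36.2 + 4.851 = 41.05 m
P_hyd = ρgQH = 1025·9.81·0.0888·41.05 = 36.65 kW

P_hyd ≈ 36.7 kW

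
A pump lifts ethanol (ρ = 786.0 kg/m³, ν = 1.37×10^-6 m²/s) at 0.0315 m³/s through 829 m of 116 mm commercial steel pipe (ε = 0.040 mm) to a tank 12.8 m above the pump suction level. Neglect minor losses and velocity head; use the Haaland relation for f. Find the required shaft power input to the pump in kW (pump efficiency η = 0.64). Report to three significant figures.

P_shaft ≈ 26.2 kW

V = 4Q/(πD²) = 2.981 m/s; Re = 2.52×10^5; ε/D = 3.45×10^-4; f = 0.01737
h_f = f(L/D)V²/2g = 56.21 m
Total head H = z + h_f = 12.8 + 56.21 = 69.01 m
P_hyd = ρgQH = 786.0·9.81·0.0315·69.01 = 16.76 kW
P_shaft = P_hyd/η = 16.76/0.64 = 26.19 kW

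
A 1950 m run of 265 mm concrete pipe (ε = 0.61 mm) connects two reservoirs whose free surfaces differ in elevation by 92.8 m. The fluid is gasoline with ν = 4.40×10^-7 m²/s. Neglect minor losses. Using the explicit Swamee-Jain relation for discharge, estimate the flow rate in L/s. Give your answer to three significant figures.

Swamee-Jain (Type II): Q = -0.965·√(gD⁵h_f/L)·ln[ε/(3.7D) + √(3.17ν²L/(gD³h_f))]
√(gD⁵h_f/L) = √(9.81·0.265⁵·92.8/1950) = 0.02470
ε/(3.7D) = 6.22×10^-4; √(3.17ν²L/(gD³h_f)) = 8.40×10^-6
Q = -0.965·0.02470·ln(6.305×10^-4) = 0.1756 m³/s
Check: V = 3.18 m/s, Re = 1.92×10^6, f = 0.02445, h_f = 93.0 m ≈ 92.8 m ✓

Q ≈ 176 L/s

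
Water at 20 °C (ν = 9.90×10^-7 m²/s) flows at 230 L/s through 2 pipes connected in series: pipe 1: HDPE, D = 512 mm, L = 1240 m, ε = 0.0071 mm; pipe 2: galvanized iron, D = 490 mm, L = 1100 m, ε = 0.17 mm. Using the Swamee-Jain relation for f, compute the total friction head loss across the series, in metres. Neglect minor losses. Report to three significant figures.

H ≈ 4.82 m

Pipe 1: V = 1.117 m/s, Re = 5.78×10^5, ε/D = 1.39×10^-5, f = 0.01300, h_1 = f(L/D)V²/2g = 2.003 m
Pipe 2: V = 1.220 m/s, Re = 6.04×10^5, ε/D = 3.47×10^-4, f = 0.01655, h_2 = f(L/D)V²/2g = 2.817 m
Series → Q common, losses add: H = Σh = 4.819 m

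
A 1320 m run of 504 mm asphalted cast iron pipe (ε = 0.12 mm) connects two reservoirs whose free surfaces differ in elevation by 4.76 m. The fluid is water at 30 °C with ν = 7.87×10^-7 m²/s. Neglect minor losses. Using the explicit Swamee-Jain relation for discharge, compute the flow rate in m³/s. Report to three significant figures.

Q ≈ 0.307 m³/s

Swamee-Jain (Type II): Q = -0.965·√(gD⁵h_f/L)·ln[ε/(3.7D) + √(3.17ν²L/(gD³h_f))]
√(gD⁵h_f/L) = √(9.81·0.504⁵·4.76/1320) = 0.03392
ε/(3.7D) = 6.44×10^-5; √(3.17ν²L/(gD³h_f)) = 2.08×10^-5
Q = -0.965·0.03392·ln(8.517×10^-5) = 0.3067 m³/s
Check: V = 1.54 m/s, Re = 9.85×10^5, f = 0.01518, h_f = 4.79 m ≈ 4.76 m ✓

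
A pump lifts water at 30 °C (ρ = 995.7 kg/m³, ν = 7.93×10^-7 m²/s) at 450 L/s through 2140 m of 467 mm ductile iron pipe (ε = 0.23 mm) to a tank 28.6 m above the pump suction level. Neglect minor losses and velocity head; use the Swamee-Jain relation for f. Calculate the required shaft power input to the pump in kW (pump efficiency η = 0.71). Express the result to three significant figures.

V = 4Q/(πD²) = 2.627 m/s; Re = 1.55×10^6; ε/D = 4.93×10^-4; f = 0.01706
h_f = f(L/D)V²/2g = 27.50 m
Total head H = z + h_f = 28.6 + 27.50 = 56.10 m
P_hyd = ρgQH = 995.7·9.81·0.450·56.10 = 246.6 kW
P_shaft = P_hyd/η = 246.6/0.71 = 347.3 kW

P_shaft ≈ 347 kW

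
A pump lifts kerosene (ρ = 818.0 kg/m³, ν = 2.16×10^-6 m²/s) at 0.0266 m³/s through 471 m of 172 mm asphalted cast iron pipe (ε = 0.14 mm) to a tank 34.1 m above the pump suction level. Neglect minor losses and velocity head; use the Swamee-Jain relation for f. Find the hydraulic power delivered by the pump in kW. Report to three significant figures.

V = 4Q/(πD²) = 1.145 m/s; Re = 9.12×10^4; ε/D = 8.14×10^-4; f = 0.02189
h_f = f(L/D)V²/2g = 4.004 m
Total head H = z + h_f = 34.1 + 4.004 = 38.10 m
P_hyd = ρgQH = 818.0·9.81·0.0266·38.10 = 8.133 kW

P_hyd ≈ 8.13 kW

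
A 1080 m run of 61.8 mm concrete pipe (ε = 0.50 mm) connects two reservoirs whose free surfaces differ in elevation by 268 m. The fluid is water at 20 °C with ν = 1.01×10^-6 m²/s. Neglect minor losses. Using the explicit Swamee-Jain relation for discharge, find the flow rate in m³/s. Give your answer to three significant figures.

Swamee-Jain (Type II): Q = -0.965·√(gD⁵h_f/L)·ln[ε/(3.7D) + √(3.17ν²L/(gD³h_f))]
√(gD⁵h_f/L) = √(9.81·0.0618⁵·268/1080) = 0.001481
ε/(3.7D) = 0.00219; √(3.17ν²L/(gD³h_f)) = 7.50×10^-5
Q = -0.965·0.001481·ln(0.002262) = 0.008708 m³/s
Check: V = 2.90 m/s, Re = 1.78×10^5, f = 0.03589, h_f = 269 m ≈ 268 m ✓

Q ≈ 0.00871 m³/s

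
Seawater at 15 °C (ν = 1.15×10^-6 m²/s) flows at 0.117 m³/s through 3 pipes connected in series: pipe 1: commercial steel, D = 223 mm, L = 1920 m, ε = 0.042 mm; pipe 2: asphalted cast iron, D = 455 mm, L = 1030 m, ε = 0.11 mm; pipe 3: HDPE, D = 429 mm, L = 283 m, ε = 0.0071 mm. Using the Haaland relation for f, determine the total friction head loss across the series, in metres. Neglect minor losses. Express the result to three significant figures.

H ≈ 60.3 m

Pipe 1: V = 2.996 m/s, Re = 5.81×10^5, ε/D = 1.88×10^-4, f = 0.01499, h_1 = f(L/D)V²/2g = 59.04 m
Pipe 2: V = 0.7196 m/s, Re = 2.85×10^5, ε/D = 2.42×10^-4, f = 0.01647, h_2 = f(L/D)V²/2g = 0.9839 m
Pipe 3: V = 0.8094 m/s, Re = 3.02×10^5, ε/D = 1.66×10^-5, f = 0.01446, h_3 = f(L/D)V²/2g = 0.3186 m
Series → Q common, losses add: H = Σh = 60.35 m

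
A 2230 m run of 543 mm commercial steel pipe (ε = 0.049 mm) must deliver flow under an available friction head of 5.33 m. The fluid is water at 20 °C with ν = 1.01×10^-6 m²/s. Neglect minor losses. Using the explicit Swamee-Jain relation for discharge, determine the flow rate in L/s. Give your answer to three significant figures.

Q ≈ 316 L/s

Swamee-Jain (Type II): Q = -0.965·√(gD⁵h_f/L)·ln[ε/(3.7D) + √(3.17ν²L/(gD³h_f))]
√(gD⁵h_f/L) = √(9.81·0.543⁵·5.33/2230) = 0.03327
ε/(3.7D) = 2.44×10^-5; √(3.17ν²L/(gD³h_f)) = 2.93×10^-5
Q = -0.965·0.03327·ln(5.374×10^-5) = 0.3156 m³/s
Check: V = 1.36 m/s, Re = 7.33×10^5, f = 0.01376, h_f = 5.35 m ≈ 5.33 m ✓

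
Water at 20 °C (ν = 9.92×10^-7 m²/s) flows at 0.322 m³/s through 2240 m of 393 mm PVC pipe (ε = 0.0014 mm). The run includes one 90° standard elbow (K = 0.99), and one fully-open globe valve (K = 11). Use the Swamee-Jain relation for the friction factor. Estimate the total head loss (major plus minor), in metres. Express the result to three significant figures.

H_L ≈ 28.1 m

V = 4Q/(πD²) = 2.654 m/s; V²/2g = 0.3591 m
Re = 1.05×10^6, ε/D = 3.56×10^-6 → f = 0.01160 (Swamee-Jain)
Major: h_f = f(L/D)·V²/2g = 0.01160·5700·0.3591 = 23.75 m
Minor: ΣK = 12.0; h_m = ΣK·V²/2g = 4.306 m
Total H_L = 23.75 + 4.306 = 28.05 m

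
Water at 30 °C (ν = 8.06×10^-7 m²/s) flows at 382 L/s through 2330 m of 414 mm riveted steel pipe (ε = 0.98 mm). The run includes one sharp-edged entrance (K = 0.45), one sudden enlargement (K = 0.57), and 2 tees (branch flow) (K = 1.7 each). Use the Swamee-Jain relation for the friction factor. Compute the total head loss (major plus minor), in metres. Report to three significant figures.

V = 4Q/(πD²) = 2.838 m/s; V²/2g = 0.4104 m
Re = 1.46×10^6, ε/D = 0.00237 → f = 0.02467 (Swamee-Jain)
Major: h_f = f(L/D)·V²/2g = 0.02467·5628·0.4104 = 57.00 m
Minor: ΣK = 4.42; h_m = ΣK·V²/2g = 1.814 m
Total H_L = 57.00 + 1.814 = 58.81 m

H_L ≈ 58.8 m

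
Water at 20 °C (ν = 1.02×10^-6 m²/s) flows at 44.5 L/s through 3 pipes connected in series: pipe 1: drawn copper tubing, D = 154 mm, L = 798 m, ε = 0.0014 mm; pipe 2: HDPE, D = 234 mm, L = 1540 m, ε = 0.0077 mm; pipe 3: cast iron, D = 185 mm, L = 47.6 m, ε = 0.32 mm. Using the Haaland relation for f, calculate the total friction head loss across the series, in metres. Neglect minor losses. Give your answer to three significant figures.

H ≈ 27.3 m

Pipe 1: V = 2.389 m/s, Re = 3.61×10^5, ε/D = 9.09×10^-6, f = 0.01394, h_1 = f(L/D)V²/2g = 21.02 m
Pipe 2: V = 1.035 m/s, Re = 2.37×10^5, ε/D = 3.29×10^-5, f = 0.01523, h_2 = f(L/D)V²/2g = 5.471 m
Pipe 3: V = 1.655 m/s, Re = 3.00×10^5, ε/D = 0.00173, f = 0.02317, h_3 = f(L/D)V²/2g = 0.8328 m
Series → Q common, losses add: H = Σh = 27.32 m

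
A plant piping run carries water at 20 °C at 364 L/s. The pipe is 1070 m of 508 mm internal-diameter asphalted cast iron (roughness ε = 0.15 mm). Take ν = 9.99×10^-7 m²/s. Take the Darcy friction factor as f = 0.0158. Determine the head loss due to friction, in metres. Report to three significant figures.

h_f ≈ 5.47 m

V = 4Q/(πD²) = 4·0.364/(π·0.508²) = 1.796 m/s
h_f = f(L/D)V²/(2g) = 0.01580·(1070/0.508)·1.796²/(2·9.81) = 5.471 m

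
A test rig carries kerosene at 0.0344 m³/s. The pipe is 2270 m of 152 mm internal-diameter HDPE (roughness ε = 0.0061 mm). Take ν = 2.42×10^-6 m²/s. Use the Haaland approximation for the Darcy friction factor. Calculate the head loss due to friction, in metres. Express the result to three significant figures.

h_f ≈ 47.5 m

V = 4Q/(πD²) = 4·0.0344/(π·0.152²) = 1.896 m/s
Re = VD/ν = 1.896·0.152/2.42×10^-6 = 1.19×10^5 → turbulent
ε/D = 0.0061/152 = 4.01×10^-5
Haaland: f = 0.01738
h_f = f(L/D)V²/(2g) = 0.01738·(2270/0.152)·1.896²/(2·9.81) = 47.54 m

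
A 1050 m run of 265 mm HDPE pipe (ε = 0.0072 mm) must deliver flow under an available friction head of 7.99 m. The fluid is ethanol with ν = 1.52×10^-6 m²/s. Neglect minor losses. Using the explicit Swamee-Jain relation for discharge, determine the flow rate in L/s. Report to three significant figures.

Q ≈ 89.9 L/s

Swamee-Jain (Type II): Q = -0.965·√(gD⁵h_f/L)·ln[ε/(3.7D) + √(3.17ν²L/(gD³h_f))]
√(gD⁵h_f/L) = √(9.81·0.265⁵·7.99/1050) = 0.009877
ε/(3.7D) = 7.34×10^-6; √(3.17ν²L/(gD³h_f)) = 7.26×10^-5
Q = -0.965·0.009877·ln(7.995×10^-5) = 0.08992 m³/s
Check: V = 1.63 m/s, Re = 2.84×10^5, f = 0.01482, h_f = 7.96 m ≈ 7.99 m ✓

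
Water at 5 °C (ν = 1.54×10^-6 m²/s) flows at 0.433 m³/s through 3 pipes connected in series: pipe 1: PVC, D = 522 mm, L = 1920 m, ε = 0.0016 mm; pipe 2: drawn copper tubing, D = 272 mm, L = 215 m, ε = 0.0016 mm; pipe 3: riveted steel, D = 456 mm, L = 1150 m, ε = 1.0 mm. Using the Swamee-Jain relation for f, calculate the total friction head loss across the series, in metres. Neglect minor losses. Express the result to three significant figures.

H ≈ 56.7 m

Pipe 1: V = 2.023 m/s, Re = 6.86×10^5, ε/D = 3.07×10^-6, f = 0.01244, h_1 = f(L/D)V²/2g = 9.548 m
Pipe 2: V = 7.452 m/s, Re = 1.32×10^6, ε/D = 5.88×10^-6, f = 0.01126, h_2 = f(L/D)V²/2g = 25.20 m
Pipe 3: V = 2.651 m/s, Re = 7.85×10^5, ε/D = 0.00219, f = 0.02431, h_3 = f(L/D)V²/2g = 21.97 m
Series → Q common, losses add: H = Σh = 56.71 m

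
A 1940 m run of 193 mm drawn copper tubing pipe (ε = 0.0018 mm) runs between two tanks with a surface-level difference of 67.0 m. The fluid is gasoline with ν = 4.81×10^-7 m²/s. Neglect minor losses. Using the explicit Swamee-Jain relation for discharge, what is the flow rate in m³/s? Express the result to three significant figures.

Swamee-Jain (Type II): Q = -0.965·√(gD⁵h_f/L)·ln[ε/(3.7D) + √(3.17ν²L/(gD³h_f))]
√(gD⁵h_f/L) = √(9.81·0.193⁵·67.0/1940) = 0.009525
ε/(3.7D) = 2.52×10^-6; √(3.17ν²L/(gD³h_f)) = 1.74×10^-5
Q = -0.965·0.009525·ln(1.987×10^-5) = 0.09951 m³/s
Check: V = 3.40 m/s, Re = 1.36×10^6, f = 0.01130, h_f = 67.0 m ≈ 67.0 m ✓

Q ≈ 0.0995 m³/s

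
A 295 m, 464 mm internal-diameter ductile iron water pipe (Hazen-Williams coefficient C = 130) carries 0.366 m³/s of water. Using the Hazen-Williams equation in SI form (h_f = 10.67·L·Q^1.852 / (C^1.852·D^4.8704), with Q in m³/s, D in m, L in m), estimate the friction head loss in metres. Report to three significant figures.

h_f ≈ 2.50 m

h_f = 10.67·295·0.366^1.852 / (130^1.852·0.464^4.8704) = 2.505 m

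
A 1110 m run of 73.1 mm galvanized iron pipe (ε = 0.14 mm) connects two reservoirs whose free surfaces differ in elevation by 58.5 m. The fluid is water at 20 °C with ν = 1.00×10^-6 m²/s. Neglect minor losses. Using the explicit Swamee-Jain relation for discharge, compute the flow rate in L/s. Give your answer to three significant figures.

Swamee-Jain (Type II): Q = -0.965·√(gD⁵h_f/L)·ln[ε/(3.7D) + √(3.17ν²L/(gD³h_f))]
√(gD⁵h_f/L) = √(9.81·0.0731⁵·58.5/1110) = 0.001039
ε/(3.7D) = 5.18×10^-4; √(3.17ν²L/(gD³h_f)) = 1.25×10^-4
Q = -0.965·0.001039·ln(6.429×10^-4) = 0.007368 m³/s
Check: V = 1.76 m/s, Re = 1.28×10^5, f = 0.02474, h_f = 59.0 m ≈ 58.5 m ✓

Q ≈ 7.37 L/s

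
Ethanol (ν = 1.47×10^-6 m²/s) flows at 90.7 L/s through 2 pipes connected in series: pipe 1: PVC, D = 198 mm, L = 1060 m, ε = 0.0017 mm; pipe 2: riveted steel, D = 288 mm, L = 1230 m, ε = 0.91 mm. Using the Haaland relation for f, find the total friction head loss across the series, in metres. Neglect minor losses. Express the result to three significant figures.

H ≈ 43.8 m

Pipe 1: V = 2.946 m/s, Re = 3.97×10^5, ε/D = 8.59×10^-6, f = 0.01370, h_1 = f(L/D)V²/2g = 32.44 m
Pipe 2: V = 1.392 m/s, Re = 2.73×10^5, ε/D = 0.00316, f = 0.02703, h_2 = f(L/D)V²/2g = 11.41 m
Series → Q common, losses add: H = Σh = 43.85 m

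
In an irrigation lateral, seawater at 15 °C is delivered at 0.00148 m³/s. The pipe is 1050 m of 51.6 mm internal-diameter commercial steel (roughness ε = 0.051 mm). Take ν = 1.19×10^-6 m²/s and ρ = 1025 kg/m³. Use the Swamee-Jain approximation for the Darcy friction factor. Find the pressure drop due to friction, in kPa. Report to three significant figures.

V = 4Q/(πD²) = 4·0.00148/(π·0.0516²) = 0.7077 m/s
Re = VD/ν = 0.7077·0.0516/1.19×10^-6 = 3.07×10^4 → turbulent
ε/D = 0.051/51.6 = 9.88×10^-4
Swamee-Jain: f = 0.02600
h_f = f(L/D)V²/(2g) = 0.02600·(1050/0.0516)·0.7077²/(2·9.81) = 13.51 m
Δp = ρg·h_f = 1025·9.81·13.51 = 135.8 kPa

Δp ≈ 136 kPa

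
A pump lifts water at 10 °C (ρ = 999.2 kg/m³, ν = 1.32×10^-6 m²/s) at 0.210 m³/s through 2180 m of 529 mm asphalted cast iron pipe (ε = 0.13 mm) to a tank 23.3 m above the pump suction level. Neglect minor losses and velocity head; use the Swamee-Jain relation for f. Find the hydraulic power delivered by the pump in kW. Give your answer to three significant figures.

P_hyd ≈ 54.4 kW

V = 4Q/(πD²) = 0.9555 m/s; Re = 3.83×10^5; ε/D = 2.46×10^-4; f = 0.01628
h_f = f(L/D)V²/2g = 3.122 m
Total head H = z + h_f = 23.3 + 3.122 = 26.42 m
P_hyd = ρgQH = 999.2·9.81·0.210·26.42 = 54.39 kW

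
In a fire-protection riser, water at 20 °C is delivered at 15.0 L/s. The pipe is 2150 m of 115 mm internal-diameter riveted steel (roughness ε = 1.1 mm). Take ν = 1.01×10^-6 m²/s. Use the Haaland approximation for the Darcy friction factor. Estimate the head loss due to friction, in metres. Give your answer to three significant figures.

h_f ≈ 75.1 m

V = 4Q/(πD²) = 4·0.0150/(π·0.115²) = 1.444 m/s
Re = VD/ν = 1.444·0.115/1.01×10^-6 = 1.64×10^5 → turbulent
ε/D = 1.1/115 = 0.00957
Haaland: f = 0.03777
h_f = f(L/D)V²/(2g) = 0.03777·(2150/0.115)·1.444²/(2·9.81) = 75.05 m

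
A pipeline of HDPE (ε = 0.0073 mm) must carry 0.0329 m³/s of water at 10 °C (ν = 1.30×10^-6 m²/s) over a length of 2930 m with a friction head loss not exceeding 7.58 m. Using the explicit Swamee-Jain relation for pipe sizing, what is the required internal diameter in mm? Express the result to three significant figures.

D ≈ 229 mm

Swamee-Jain (Type III): D = 0.66·[ε^1.25·(LQ²/(gh_f))^4.75 + ν·Q^9.4·(L/(gh_f))^5.2]^0.04
LQ²/(gh_f) = 0.04265; L/(gh_f) = 39.40
Term 1 = ε^1.25·(…)^4.75 = 1.18×10^-13; Term 2 = ν·Q^9.4·(…)^5.2 = 2.97×10^-12
D = 0.66·(1.18×10^-13 + 2.97×10^-12)^0.04 = 0.2286 m = 229 mm
Check: V = 0.801 m/s, Re = 1.41×10^5, f = 0.01688, h_f = 7.08 m ≈ 7.58 m ✓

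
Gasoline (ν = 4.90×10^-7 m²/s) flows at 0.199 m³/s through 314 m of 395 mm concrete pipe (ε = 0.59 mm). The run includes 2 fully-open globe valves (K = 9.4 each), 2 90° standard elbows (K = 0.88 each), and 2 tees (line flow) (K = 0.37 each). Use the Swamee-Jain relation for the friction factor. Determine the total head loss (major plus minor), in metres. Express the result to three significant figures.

V = 4Q/(πD²) = 1.624 m/s; V²/2g = 0.1344 m
Re = 1.31×10^6, ε/D = 0.00149 → f = 0.02195 (Swamee-Jain)
Major: h_f = f(L/D)·V²/2g = 0.02195·794.9·0.1344 = 2.345 m
Minor: ΣK = 21.3; h_m = ΣK·V²/2g = 2.863 m
Total H_L = 2.345 + 2.863 = 5.208 m

H_L ≈ 5.21 m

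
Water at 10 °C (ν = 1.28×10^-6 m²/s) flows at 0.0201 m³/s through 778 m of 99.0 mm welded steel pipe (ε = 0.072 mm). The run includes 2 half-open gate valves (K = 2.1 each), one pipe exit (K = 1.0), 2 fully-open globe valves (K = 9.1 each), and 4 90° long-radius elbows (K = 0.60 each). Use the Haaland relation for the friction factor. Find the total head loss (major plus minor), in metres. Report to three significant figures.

V = 4Q/(πD²) = 2.611 m/s; V²/2g = 0.3475 m
Re = 2.02×10^5, ε/D = 7.27×10^-4 → f = 0.01974 (Haaland)
Major: h_f = f(L/D)·V²/2g = 0.01974·7859·0.3475 = 53.90 m
Minor: ΣK = 25.8; h_m = ΣK·V²/2g = 8.966 m
Total H_L = 53.90 + 8.966 = 62.87 m

H_L ≈ 62.9 m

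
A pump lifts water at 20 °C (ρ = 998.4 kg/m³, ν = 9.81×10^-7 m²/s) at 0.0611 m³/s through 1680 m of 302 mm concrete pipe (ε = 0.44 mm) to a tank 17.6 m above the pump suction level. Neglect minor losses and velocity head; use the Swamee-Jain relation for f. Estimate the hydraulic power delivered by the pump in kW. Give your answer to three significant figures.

P_hyd ≈ 13.3 kW

V = 4Q/(πD²) = 0.8530 m/s; Re = 2.63×10^5; ε/D = 0.00146; f = 0.02257
h_f = f(L/D)V²/2g = 4.656 m
Total head H = z + h_f = 17.6 + 4.656 = 22.26 m
P_hyd = ρgQH = 998.4·9.81·0.0611·22.26 = 13.32 kW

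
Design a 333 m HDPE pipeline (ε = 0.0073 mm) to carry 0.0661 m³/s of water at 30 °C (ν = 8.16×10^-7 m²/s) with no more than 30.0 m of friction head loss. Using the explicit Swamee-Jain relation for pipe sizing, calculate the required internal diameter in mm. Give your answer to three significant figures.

Swamee-Jain (Type III): D = 0.66·[ε^1.25·(LQ²/(gh_f))^4.75 + ν·Q^9.4·(L/(gh_f))^5.2]^0.04
LQ²/(gh_f) = 0.004944; L/(gh_f) = 1.131
Term 1 = ε^1.25·(…)^4.75 = 4.23×10^-18; Term 2 = ν·Q^9.4·(…)^5.2 = 1.26×10^-17
D = 0.66·(4.23×10^-18 + 1.26×10^-17)^0.04 = 0.1408 m = 141 mm
Check: V = 4.25 m/s, Re = 7.33×10^5, f = 0.01319, h_f = 28.7 m ≈ 30.0 m ✓

D ≈ 141 mm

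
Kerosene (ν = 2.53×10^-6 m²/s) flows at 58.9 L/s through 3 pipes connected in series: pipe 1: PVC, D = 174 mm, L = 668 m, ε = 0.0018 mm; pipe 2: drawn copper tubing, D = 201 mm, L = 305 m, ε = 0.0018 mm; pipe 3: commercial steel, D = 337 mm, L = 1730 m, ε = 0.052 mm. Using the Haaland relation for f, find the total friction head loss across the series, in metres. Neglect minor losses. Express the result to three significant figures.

Pipe 1: V = 2.477 m/s, Re = 1.70×10^5, ε/D = 1.03×10^-5, f = 0.01605, h_1 = f(L/D)V²/2g = 19.27 m
Pipe 2: V = 1.856 m/s, Re = 1.47×10^5, ε/D = 8.96×10^-6, f = 0.01650, h_2 = f(L/D)V²/2g = 4.398 m
Pipe 3: V = 0.6603 m/s, Re = 8.80×10^4, ε/D = 1.54×10^-4, f = 0.01895, h_3 = f(L/D)V²/2g = 2.163 m
Series → Q common, losses add: H = Σh = 25.83 m

H ≈ 25.8 m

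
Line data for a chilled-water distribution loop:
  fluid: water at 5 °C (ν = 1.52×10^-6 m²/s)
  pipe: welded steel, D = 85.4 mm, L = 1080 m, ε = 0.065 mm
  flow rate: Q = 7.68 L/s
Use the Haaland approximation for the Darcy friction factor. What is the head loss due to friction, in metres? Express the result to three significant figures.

h_f ≈ 25.3 m

V = 4Q/(πD²) = 4·0.00768/(π·0.0854²) = 1.341 m/s
Re = VD/ν = 1.341·0.0854/1.52×10^-6 = 7.53×10^4 → turbulent
ε/D = 0.065/85.4 = 7.61×10^-4
Haaland: f = 0.02179
h_f = f(L/D)V²/(2g) = 0.02179·(1080/0.0854)·1.341²/(2·9.81) = 25.25 m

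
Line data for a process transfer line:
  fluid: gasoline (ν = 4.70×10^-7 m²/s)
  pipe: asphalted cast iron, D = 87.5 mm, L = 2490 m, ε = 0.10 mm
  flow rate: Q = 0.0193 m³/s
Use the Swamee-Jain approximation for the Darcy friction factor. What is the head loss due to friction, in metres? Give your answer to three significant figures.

h_f ≈ 312 m

V = 4Q/(πD²) = 4·0.0193/(π·0.0875²) = 3.210 m/s
Re = VD/ν = 3.210·0.0875/4.70×10^-7 = 5.98×10^5 → turbulent
ε/D = 0.10/87.5 = 0.00114
Swamee-Jain: f = 0.02086
h_f = f(L/D)V²/(2g) = 0.02086·(2490/0.0875)·3.210²/(2·9.81) = 311.7 m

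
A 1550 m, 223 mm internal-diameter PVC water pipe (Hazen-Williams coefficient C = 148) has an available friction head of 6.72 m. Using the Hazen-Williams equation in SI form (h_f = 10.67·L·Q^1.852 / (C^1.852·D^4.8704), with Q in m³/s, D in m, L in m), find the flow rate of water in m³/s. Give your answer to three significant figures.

Rearranging: Q = [h_f·C^1.852·D^4.8704 / (10.67·L)]^(1/1.852)
Q = [6.72·148^1.852·0.223^4.8704 / (10.67·1550)]^0.540 = 0.04221 m³/s

Q ≈ 0.0422 m³/s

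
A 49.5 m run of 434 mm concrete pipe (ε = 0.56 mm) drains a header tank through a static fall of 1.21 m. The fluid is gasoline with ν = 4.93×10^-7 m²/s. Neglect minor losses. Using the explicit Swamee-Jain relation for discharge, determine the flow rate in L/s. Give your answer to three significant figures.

Q ≈ 466 L/s

Swamee-Jain (Type II): Q = -0.965·√(gD⁵h_f/L)·ln[ε/(3.7D) + √(3.17ν²L/(gD³h_f))]
√(gD⁵h_f/L) = √(9.81·0.434⁵·1.21/49.5) = 0.06076
ε/(3.7D) = 3.49×10^-4; √(3.17ν²L/(gD³h_f)) = 6.27×10^-6
Q = -0.965·0.06076·ln(3.550×10^-4) = 0.4658 m³/s
Check: V = 3.15 m/s, Re = 2.77×10^6, f = 0.02105, h_f = 1.21 m ≈ 1.21 m ✓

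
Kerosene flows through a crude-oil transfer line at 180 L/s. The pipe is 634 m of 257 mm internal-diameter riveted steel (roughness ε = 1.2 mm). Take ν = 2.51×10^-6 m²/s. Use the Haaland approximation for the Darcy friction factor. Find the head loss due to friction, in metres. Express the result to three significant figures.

h_f ≈ 45.5 m

V = 4Q/(πD²) = 4·0.180/(π·0.257²) = 3.470 m/s
Re = VD/ν = 3.470·0.257/2.51×10^-6 = 3.55×10^5 → turbulent
ε/D = 1.2/257 = 0.00467
Haaland: f = 0.03006
h_f = f(L/D)V²/(2g) = 0.03006·(634/0.257)·3.470²/(2·9.81) = 45.51 m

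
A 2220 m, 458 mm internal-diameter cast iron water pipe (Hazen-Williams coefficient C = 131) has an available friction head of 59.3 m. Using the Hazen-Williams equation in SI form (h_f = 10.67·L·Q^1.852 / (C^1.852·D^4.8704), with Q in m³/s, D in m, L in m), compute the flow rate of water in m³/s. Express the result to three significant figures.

Q ≈ 0.662 m³/s

Rearranging: Q = [h_f·C^1.852·D^4.8704 / (10.67·L)]^(1/1.852)
Q = [59.3·131^1.852·0.458^4.8704 / (10.67·2220)]^0.540 = 0.6618 m³/s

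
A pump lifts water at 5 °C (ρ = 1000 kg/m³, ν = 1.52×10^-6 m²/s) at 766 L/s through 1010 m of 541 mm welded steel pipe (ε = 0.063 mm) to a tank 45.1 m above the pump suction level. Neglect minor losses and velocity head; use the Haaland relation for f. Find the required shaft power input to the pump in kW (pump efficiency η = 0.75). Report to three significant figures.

P_shaft ≈ 594 kW

V = 4Q/(πD²) = 3.332 m/s; Re = 1.19×10^6; ε/D = 1.16×10^-4; f = 0.01340
h_f = f(L/D)V²/2g = 14.16 m
Total head H = z + h_f = 45.1 + 14.16 = 59.26 m
P_hyd = ρgQH = 1000·9.81·0.766·59.26 = 445.3 kW
P_shaft = P_hyd/η = 445.3/0.75 = 593.7 kW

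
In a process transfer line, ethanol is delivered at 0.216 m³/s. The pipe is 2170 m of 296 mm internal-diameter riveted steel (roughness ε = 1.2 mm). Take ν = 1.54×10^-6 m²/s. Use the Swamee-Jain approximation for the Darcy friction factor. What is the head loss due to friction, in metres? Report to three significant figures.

h_f ≈ 106 m

V = 4Q/(πD²) = 4·0.216/(π·0.296²) = 3.139 m/s
Re = VD/ν = 3.139·0.296/1.54×10^-6 = 6.03×10^5 → turbulent
ε/D = 1.2/296 = 0.00405
Swamee-Jain: f = 0.02880
h_f = f(L/D)V²/(2g) = 0.02880·(2170/0.296)·3.139²/(2·9.81) = 106.0 m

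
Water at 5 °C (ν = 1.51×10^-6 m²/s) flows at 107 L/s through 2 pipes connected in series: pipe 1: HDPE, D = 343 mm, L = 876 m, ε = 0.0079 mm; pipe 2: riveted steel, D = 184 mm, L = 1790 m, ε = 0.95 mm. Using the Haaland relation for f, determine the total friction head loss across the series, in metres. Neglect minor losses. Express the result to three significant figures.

Pipe 1: V = 1.158 m/s, Re = 2.63×10^5, ε/D = 2.30×10^-5, f = 0.01488, h_1 = f(L/D)V²/2g = 2.597 m
Pipe 2: V = 4.024 m/s, Re = 4.90×10^5, ε/D = 0.00516, f = 0.03090, h_2 = f(L/D)V²/2g = 248.1 m
Series → Q common, losses add: H = Σh = 250.7 m

H ≈ 251 m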